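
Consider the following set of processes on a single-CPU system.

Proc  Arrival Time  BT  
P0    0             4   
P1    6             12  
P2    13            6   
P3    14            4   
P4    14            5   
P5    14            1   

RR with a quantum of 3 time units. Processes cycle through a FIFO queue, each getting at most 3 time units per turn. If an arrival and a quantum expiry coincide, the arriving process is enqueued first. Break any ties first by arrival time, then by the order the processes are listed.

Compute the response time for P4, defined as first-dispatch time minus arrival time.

7

Schedule: | P0 0-4 | idle 4-6 | P1 6-15 | P2 15-18 | P3 18-21 | P4 21-24 | P5 24-25 | P1 25-28 | P2 28-31 | P3 31-32 | P4 32-34 |
Completion: P0=4  P1=28  P2=31  P3=32  P4=34  P5=25
Turnaround (C−A): P0=4  P1=22  P2=18  P3=18  P4=20  P5=11
Response(P4) = first start − arrival = 21 − 14 = 7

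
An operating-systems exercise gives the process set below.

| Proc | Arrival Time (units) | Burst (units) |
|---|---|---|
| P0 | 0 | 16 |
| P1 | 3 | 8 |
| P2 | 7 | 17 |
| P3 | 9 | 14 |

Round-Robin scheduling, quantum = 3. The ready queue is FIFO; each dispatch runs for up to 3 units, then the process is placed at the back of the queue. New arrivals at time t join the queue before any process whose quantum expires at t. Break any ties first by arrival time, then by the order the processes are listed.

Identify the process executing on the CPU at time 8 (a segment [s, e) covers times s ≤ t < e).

P0

Gantt: | P0 0-3 | P1 3-6 | P0 6-9 | P1 9-12 | P2 12-15 | P3 15-18 | P0 18-21 | P1 21-23 | P2 23-26 | P3 26-29 | P0 29-32 | P2 32-35 | P3 35-38 | P0 38-41 | P2 41-44 | P3 44-47 | P0 47-48 | P2 48-51 | P3 51-53 | P2 53-55 |
Completion: P0=48  P1=23  P2=55  P3=53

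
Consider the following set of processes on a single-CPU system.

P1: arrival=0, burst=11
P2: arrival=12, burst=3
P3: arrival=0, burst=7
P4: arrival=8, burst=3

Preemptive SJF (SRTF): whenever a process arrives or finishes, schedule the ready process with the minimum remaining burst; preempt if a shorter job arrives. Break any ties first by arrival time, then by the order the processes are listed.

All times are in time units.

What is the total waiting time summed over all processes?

13

Schedule: | P3 0-7 | P1 7-8 | P4 8-11 | P1 11-12 | P2 12-15 | P1 15-24 |
Completion: P1=24  P2=15  P3=7  P4=11
Turnaround (C−A): P1=24  P2=3  P3=7  P4=3
Waiting = turnaround − burst: P1=13, P2=0, P3=0, P4=0
Total waiting = 13 + 0 + 0 + 0 = 13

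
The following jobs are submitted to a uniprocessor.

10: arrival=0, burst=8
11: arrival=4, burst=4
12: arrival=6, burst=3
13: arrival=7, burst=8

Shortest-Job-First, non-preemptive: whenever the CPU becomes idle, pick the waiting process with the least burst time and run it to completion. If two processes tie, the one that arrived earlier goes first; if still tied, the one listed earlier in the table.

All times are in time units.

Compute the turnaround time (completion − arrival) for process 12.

5

Timeline: | 10 0-8 | 12 8-11 | 11 11-15 | 13 15-23 |
Completion: 10=8  11=15  12=11  13=23
Turnaround(12) = completion − arrival = 11 − 6 = 5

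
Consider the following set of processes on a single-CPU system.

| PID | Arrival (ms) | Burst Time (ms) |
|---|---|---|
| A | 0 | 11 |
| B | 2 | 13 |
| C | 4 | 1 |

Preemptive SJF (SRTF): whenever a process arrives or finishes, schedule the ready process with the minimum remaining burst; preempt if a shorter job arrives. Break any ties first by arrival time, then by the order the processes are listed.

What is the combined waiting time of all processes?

Gantt: | A 0-4 | C 4-5 | A 5-12 | B 12-25 |
Completion: A=12  B=25  C=5
Turnaround (C−A): A=12  B=23  C=1
Waiting = turnaround − burst: A=1, B=10, C=0
Total waiting = 1 + 10 + 0 = 11

11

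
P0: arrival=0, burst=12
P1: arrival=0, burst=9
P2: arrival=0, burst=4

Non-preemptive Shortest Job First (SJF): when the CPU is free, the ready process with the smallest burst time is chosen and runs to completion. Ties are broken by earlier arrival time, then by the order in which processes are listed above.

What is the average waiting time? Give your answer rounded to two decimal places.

Schedule: | P2 0-4 | P1 4-13 | P0 13-25 |
Completion: P0=25  P1=13  P2=4
Turnaround (C−A): P0=25  P1=13  P2=4
Waiting times: P0=13, P1=4, P2=0
Average waiting = (13+4+0) / 3 = 17/3 = 5.67

5.67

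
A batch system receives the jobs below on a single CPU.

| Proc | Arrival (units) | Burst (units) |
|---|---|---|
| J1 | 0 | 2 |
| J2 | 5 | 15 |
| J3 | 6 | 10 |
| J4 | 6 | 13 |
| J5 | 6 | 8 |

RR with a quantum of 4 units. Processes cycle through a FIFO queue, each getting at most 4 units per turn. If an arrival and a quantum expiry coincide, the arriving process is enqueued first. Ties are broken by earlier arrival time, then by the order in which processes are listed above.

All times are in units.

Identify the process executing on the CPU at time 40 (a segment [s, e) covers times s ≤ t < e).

Gantt: | J1 0-2 | idle 2-5 | J2 5-9 | J3 9-13 | J4 13-17 | J5 17-21 | J2 21-25 | J3 25-29 | J4 29-33 | J5 33-37 | J2 37-41 | J3 41-43 | J4 43-47 | J2 47-50 | J4 50-51 |
Completion: J1=2  J2=50  J3=43  J4=51  J5=37

J2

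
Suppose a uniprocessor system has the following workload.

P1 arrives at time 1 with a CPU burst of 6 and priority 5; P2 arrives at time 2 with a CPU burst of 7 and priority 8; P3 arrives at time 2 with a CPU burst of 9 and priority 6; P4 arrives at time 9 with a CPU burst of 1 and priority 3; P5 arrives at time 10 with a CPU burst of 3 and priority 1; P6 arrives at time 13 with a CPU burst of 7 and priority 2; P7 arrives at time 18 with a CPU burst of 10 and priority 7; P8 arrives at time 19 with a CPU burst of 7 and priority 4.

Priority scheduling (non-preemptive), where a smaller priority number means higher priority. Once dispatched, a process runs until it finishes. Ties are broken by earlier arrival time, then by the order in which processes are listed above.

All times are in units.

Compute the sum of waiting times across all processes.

Schedule: | idle 0-1 | P1 1-7 | P3 7-16 | P5 16-19 | P6 19-26 | P4 26-27 | P8 27-34 | P7 34-44 | P2 44-51 |
Completion: P1=7  P2=51  P3=16  P4=27  P5=19  P6=26  P7=44  P8=34
Waiting = turnaround − burst: P1=0, P2=42, P3=5, P4=17, P5=6, P6=6, P7=16, P8=8
Total waiting = 0 + 42 + 5 + 17 + 6 + 6 + 16 + 8 = 100

100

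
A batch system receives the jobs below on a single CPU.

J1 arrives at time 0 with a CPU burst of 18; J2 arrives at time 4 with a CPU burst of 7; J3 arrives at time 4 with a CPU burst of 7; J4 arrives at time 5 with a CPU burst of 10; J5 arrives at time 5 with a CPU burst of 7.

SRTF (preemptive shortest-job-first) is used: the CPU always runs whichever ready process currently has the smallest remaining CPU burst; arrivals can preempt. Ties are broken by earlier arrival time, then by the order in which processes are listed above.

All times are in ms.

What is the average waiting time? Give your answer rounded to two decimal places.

14.20

Gantt: | J1 0-4 | J2 4-11 | J3 11-18 | J5 18-25 | J4 25-35 | J1 35-49 |
Completion: J1=49  J2=11  J3=18  J4=35  J5=25
Turnaround (C−A): J1=49  J2=7  J3=14  J4=30  J5=20
Waiting times: J1=31, J2=0, J3=7, J4=20, J5=13
Average waiting = (31+0+7+20+13) / 5 = 71/5 = 14.20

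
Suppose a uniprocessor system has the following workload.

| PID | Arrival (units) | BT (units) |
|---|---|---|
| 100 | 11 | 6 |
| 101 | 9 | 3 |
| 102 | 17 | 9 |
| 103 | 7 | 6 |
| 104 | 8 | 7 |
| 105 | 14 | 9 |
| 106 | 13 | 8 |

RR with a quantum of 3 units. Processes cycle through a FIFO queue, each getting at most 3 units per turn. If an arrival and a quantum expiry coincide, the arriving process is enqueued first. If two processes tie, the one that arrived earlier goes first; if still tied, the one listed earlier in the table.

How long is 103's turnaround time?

12

Schedule: | idle 0-7 | 103 7-10 | 104 10-13 | 101 13-16 | 103 16-19 | 100 19-22 | 106 22-25 | 104 25-28 | 105 28-31 | 102 31-34 | 100 34-37 | 106 37-40 | 104 40-41 | 105 41-44 | 102 44-47 | 106 47-49 | 105 49-52 | 102 52-55 |
Completion: 100=37  101=16  102=55  103=19  104=41  105=52  106=49
Turnaround (C−A): 100=26  101=7  102=38  103=12  104=33  105=38  106=36
Turnaround(103) = completion − arrival = 19 − 7 = 12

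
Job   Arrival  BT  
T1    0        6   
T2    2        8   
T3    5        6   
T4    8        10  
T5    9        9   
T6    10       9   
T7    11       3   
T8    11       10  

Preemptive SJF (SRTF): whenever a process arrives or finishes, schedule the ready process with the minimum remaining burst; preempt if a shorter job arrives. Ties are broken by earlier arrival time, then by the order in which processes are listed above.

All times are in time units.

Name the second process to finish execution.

T3

Gantt: | T1 0-6 | T3 6-12 | T7 12-15 | T2 15-23 | T5 23-32 | T6 32-41 | T4 41-51 | T8 51-61 |
Completion: T1=6  T2=23  T3=12  T4=51  T5=32  T6=41  T7=15  T8=61
Finish order: T1 → T3 → T7 → T2 → T5 → T6 → T4 → T8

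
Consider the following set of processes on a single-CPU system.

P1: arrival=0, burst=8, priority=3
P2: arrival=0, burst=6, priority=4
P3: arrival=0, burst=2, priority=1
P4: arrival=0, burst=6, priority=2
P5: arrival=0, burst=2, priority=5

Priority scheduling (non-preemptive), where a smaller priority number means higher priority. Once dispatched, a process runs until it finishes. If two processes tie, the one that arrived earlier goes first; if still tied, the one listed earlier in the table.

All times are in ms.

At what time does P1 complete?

Schedule: | P3 0-2 | P4 2-8 | P1 8-16 | P2 16-22 | P5 22-24 |
Completion: P1=16  P2=22  P3=2  P4=8  P5=24

16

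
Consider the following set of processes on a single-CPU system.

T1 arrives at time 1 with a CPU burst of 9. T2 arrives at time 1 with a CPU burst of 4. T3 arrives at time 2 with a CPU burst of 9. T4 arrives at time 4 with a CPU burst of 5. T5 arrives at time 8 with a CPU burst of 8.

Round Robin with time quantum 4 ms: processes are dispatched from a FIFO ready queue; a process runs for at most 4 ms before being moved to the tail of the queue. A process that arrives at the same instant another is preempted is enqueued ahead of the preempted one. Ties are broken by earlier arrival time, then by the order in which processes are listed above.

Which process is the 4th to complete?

T5

Schedule: | idle 0-1 | T1 1-5 | T2 5-9 | T3 9-13 | T4 13-17 | T1 17-21 | T5 21-25 | T3 25-29 | T4 29-30 | T1 30-31 | T5 31-35 | T3 35-36 |
Completion: T1=31  T2=9  T3=36  T4=30  T5=35
Turnaround (C−A): T1=30  T2=8  T3=34  T4=26  T5=27
Finish order: T2 → T4 → T1 → T5 → T3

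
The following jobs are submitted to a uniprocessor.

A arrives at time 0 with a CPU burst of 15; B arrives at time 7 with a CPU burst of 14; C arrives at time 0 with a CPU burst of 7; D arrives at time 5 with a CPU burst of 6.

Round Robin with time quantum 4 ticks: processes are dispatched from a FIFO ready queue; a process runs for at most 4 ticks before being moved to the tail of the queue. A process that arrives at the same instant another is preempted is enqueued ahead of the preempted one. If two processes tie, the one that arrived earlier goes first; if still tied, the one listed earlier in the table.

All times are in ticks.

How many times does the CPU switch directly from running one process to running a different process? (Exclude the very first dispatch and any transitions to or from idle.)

10

Timeline: | A 0-4 | C 4-8 | A 8-12 | D 12-16 | B 16-20 | C 20-23 | A 23-27 | D 27-29 | B 29-33 | A 33-36 | B 36-42 |
Completion: A=36  B=42  C=23  D=29
Turnaround (C−A): A=36  B=35  C=23  D=24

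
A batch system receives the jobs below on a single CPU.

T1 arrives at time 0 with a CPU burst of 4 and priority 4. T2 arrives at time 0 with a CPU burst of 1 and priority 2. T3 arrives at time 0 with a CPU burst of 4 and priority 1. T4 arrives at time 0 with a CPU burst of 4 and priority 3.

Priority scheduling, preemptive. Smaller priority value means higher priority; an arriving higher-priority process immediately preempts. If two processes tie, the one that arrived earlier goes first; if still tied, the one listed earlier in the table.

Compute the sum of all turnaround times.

Schedule: | T3 0-4 | T2 4-5 | T4 5-9 | T1 9-13 |
Completion: T1=13  T2=5  T3=4  T4=9
Turnaround = completion − arrival: T1=13, T2=5, T3=4, T4=9
Total turnaround = 13 + 5 + 4 + 9 = 31

31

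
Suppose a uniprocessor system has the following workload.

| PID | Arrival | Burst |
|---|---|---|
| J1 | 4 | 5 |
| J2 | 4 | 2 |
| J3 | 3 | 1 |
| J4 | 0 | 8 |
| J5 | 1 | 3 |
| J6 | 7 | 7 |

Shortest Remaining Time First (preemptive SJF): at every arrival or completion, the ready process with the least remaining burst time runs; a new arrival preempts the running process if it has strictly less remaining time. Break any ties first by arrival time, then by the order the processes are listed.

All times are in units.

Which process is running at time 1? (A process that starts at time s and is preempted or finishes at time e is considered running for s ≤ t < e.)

Schedule: | J4 0-1 | J5 1-4 | J3 4-5 | J2 5-7 | J1 7-12 | J4 12-19 | J6 19-26 |
Completion: J1=12  J2=7  J3=5  J4=19  J5=4  J6=26
Turnaround (C−A): J1=8  J2=3  J3=2  J4=19  J5=3  J6=19

J5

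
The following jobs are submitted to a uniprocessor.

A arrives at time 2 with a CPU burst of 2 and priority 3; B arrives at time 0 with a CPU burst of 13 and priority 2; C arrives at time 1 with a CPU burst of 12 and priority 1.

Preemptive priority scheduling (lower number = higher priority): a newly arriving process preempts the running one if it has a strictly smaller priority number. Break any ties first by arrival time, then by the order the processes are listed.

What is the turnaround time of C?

Gantt: | B 0-1 | C 1-13 | B 13-25 | A 25-27 |
Completion: A=27  B=25  C=13
Turnaround (C−A): A=25  B=25  C=12
Turnaround(C) = completion − arrival = 13 − 1 = 12

12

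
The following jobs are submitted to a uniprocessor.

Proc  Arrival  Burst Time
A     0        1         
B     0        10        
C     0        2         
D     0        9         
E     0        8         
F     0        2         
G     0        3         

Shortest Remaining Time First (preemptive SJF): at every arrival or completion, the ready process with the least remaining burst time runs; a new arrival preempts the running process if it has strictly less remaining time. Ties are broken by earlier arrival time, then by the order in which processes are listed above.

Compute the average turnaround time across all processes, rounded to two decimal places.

Schedule: | A 0-1 | C 1-3 | F 3-5 | G 5-8 | E 8-16 | D 16-25 | B 25-35 |
Completion: A=1  B=35  C=3  D=25  E=16  F=5  G=8
Turnaround (C−A): A=1  B=35  C=3  D=25  E=16  F=5  G=8
Turnaround times: A=1, B=35, C=3, D=25, E=16, F=5, G=8
Average turnaround = (1+35+3+25+16+5+8) / 7 = 93/7 = 13.29

13.29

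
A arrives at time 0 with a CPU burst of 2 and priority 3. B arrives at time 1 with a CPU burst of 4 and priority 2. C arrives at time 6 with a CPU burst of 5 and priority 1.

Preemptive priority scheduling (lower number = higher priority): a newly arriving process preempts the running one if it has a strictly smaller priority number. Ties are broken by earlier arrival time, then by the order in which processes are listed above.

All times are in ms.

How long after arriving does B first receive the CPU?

Schedule: | A 0-1 | B 1-5 | A 5-6 | C 6-11 |
Completion: A=6  B=5  C=11
Response(B) = first start − arrival = 1 − 1 = 0

0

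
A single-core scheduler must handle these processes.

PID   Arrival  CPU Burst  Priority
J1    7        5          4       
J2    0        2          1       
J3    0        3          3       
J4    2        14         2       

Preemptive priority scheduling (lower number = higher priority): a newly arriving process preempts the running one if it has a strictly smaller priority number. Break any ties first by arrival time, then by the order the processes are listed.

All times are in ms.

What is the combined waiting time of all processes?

Schedule: | J2 0-2 | J4 2-16 | J3 16-19 | J1 19-24 |
Completion: J1=24  J2=2  J3=19  J4=16
Turnaround (C−A): J1=17  J2=2  J3=19  J4=14
Waiting = turnaround − burst: J1=12, J2=0, J3=16, J4=0
Total waiting = 12 + 0 + 16 + 0 = 28

28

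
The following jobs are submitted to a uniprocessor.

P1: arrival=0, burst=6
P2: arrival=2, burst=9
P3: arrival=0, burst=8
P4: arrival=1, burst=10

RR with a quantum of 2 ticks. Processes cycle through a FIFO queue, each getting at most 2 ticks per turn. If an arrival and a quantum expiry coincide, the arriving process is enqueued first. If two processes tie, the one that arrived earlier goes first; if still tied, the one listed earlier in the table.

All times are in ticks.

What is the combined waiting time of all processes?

73

Gantt: | P1 0-2 | P3 2-4 | P4 4-6 | P2 6-8 | P1 8-10 | P3 10-12 | P4 12-14 | P2 14-16 | P1 16-18 | P3 18-20 | P4 20-22 | P2 22-24 | P3 24-26 | P4 26-28 | P2 28-30 | P4 30-32 | P2 32-33 |
Completion: P1=18  P2=33  P3=26  P4=32
Waiting = turnaround − burst: P1=12, P2=22, P3=18, P4=21
Total waiting = 12 + 22 + 18 + 21 = 73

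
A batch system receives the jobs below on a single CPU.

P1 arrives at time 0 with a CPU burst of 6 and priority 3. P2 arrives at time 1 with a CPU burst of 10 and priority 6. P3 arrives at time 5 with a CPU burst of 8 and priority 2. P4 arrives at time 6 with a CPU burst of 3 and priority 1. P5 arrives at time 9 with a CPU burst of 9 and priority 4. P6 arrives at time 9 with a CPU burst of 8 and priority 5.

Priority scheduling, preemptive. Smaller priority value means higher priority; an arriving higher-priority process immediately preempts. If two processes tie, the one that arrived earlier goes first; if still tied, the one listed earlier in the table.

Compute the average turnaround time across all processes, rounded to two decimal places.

19.33

Gantt: | P1 0-5 | P3 5-6 | P4 6-9 | P3 9-16 | P1 16-17 | P5 17-26 | P6 26-34 | P2 34-44 |
Completion: P1=17  P2=44  P3=16  P4=9  P5=26  P6=34
Turnaround times: P1=17, P2=43, P3=11, P4=3, P5=17, P6=25
Average turnaround = (17+43+11+3+17+25) / 6 = 116/6 = 19.33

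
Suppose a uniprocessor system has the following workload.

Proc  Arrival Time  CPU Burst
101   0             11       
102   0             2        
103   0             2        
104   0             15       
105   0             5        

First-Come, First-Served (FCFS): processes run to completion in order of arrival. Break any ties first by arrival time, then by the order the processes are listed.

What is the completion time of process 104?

30

Schedule: | 101 0-11 | 102 11-13 | 103 13-15 | 104 15-30 | 105 30-35 |
Completion: 101=11  102=13  103=15  104=30  105=35
Turnaround (C−A): 101=11  102=13  103=15  104=30  105=35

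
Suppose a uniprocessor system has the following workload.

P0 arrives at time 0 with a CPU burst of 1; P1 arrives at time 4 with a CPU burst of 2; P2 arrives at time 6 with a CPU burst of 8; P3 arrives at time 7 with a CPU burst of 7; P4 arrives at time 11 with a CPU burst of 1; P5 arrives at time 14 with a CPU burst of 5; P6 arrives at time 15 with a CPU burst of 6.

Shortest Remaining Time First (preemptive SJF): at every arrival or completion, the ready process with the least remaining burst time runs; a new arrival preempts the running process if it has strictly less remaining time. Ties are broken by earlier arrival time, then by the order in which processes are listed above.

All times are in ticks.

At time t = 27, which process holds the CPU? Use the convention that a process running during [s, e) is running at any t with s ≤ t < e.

Gantt: | P0 0-1 | idle 1-4 | P1 4-6 | P2 6-11 | P4 11-12 | P2 12-15 | P5 15-20 | P6 20-26 | P3 26-33 |
Completion: P0=1  P1=6  P2=15  P3=33  P4=12  P5=20  P6=26

P3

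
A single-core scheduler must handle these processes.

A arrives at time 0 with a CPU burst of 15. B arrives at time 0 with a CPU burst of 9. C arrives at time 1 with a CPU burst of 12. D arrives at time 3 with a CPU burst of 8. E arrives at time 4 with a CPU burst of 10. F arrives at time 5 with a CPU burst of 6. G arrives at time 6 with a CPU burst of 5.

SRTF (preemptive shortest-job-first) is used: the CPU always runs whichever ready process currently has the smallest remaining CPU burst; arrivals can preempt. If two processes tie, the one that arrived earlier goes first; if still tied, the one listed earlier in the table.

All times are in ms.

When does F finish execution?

Timeline: | B 0-9 | G 9-14 | F 14-20 | D 20-28 | E 28-38 | C 38-50 | A 50-65 |
Completion: A=65  B=9  C=50  D=28  E=38  F=20  G=14
Turnaround (C−A): A=65  B=9  C=49  D=25  E=34  F=15  G=8

20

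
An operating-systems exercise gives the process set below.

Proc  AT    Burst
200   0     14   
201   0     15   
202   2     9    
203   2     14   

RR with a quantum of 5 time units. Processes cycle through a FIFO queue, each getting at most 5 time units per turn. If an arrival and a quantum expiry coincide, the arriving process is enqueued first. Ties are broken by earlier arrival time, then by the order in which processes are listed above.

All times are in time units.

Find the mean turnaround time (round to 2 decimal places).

43.25

Gantt: | 200 0-5 | 201 5-10 | 202 10-15 | 203 15-20 | 200 20-25 | 201 25-30 | 202 30-34 | 203 34-39 | 200 39-43 | 201 43-48 | 203 48-52 |
Completion: 200=43  201=48  202=34  203=52
Turnaround (C−A): 200=43  201=48  202=32  203=50
Turnaround times: 200=43, 201=48, 202=32, 203=50
Average turnaround = (43+48+32+50) / 4 = 173/4 = 43.25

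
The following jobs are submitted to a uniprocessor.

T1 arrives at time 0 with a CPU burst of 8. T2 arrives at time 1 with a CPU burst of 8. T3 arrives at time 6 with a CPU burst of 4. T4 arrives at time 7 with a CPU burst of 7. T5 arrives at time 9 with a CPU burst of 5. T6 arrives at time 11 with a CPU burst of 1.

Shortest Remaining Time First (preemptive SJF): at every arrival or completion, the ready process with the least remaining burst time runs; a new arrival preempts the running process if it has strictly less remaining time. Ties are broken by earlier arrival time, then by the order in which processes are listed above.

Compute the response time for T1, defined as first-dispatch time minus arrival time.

0

Gantt: | T1 0-8 | T3 8-12 | T6 12-13 | T5 13-18 | T4 18-25 | T2 25-33 |
Completion: T1=8  T2=33  T3=12  T4=25  T5=18  T6=13
Response(T1) = first start − arrival = 0 − 0 = 0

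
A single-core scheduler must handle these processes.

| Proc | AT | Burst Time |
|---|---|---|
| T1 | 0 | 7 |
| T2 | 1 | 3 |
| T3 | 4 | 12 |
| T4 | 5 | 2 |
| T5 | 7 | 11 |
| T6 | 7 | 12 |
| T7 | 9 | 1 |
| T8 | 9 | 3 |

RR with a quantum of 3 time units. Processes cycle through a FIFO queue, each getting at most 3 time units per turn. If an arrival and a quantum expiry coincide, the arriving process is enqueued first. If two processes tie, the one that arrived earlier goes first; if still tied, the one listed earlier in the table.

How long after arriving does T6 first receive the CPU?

Timeline: | T1 0-3 | T2 3-6 | T1 6-9 | T3 9-12 | T4 12-14 | T5 14-17 | T6 17-20 | T7 20-21 | T8 21-24 | T1 24-25 | T3 25-28 | T5 28-31 | T6 31-34 | T3 34-37 | T5 37-40 | T6 40-43 | T3 43-46 | T5 46-48 | T6 48-51 |
Completion: T1=25  T2=6  T3=46  T4=14  T5=48  T6=51  T7=21  T8=24
Turnaround (C−A): T1=25  T2=5  T3=42  T4=9  T5=41  T6=44  T7=12  T8=15
Response(T6) = first start − arrival = 17 − 7 = 10

10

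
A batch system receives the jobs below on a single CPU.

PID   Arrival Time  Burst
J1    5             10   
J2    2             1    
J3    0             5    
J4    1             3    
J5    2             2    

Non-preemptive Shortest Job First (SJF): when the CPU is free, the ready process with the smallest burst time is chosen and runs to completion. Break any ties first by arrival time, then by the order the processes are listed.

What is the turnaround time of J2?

Schedule: | J3 0-5 | J2 5-6 | J5 6-8 | J4 8-11 | J1 11-21 |
Completion: J1=21  J2=6  J3=5  J4=11  J5=8
Turnaround (C−A): J1=16  J2=4  J3=5  J4=10  J5=6
Turnaround(J2) = completion − arrival = 6 − 2 = 4

4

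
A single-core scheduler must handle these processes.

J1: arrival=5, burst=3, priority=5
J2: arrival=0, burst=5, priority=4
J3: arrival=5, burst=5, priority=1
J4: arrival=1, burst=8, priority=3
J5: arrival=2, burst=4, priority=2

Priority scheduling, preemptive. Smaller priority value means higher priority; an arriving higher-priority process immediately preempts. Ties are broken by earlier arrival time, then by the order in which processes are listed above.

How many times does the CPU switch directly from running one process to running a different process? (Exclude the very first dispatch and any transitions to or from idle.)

Schedule: | J2 0-1 | J4 1-2 | J5 2-5 | J3 5-10 | J5 10-11 | J4 11-18 | J2 18-22 | J1 22-25 |
Completion: J1=25  J2=22  J3=10  J4=18  J5=11

7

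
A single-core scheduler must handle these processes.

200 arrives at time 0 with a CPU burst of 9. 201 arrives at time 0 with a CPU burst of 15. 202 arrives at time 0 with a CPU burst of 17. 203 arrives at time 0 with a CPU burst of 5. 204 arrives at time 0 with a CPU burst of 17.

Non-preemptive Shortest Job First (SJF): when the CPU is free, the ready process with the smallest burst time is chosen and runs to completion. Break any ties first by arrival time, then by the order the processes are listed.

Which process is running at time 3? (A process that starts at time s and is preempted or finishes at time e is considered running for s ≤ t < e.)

Timeline: | 203 0-5 | 200 5-14 | 201 14-29 | 202 29-46 | 204 46-63 |
Completion: 200=14  201=29  202=46  203=5  204=63

203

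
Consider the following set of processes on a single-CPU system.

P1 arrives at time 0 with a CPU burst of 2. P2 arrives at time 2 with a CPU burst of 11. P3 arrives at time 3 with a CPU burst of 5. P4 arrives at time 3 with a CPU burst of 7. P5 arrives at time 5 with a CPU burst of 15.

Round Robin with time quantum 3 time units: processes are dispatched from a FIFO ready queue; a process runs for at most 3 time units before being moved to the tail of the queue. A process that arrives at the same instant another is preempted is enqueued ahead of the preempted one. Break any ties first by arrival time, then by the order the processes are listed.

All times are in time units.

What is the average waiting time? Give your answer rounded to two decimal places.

Timeline: | P1 0-2 | P2 2-5 | P3 5-8 | P4 8-11 | P5 11-14 | P2 14-17 | P3 17-19 | P4 19-22 | P5 22-25 | P2 25-28 | P4 28-29 | P5 29-32 | P2 32-34 | P5 34-40 |
Completion: P1=2  P2=34  P3=19  P4=29  P5=40
Turnaround (C−A): P1=2  P2=32  P3=16  P4=26  P5=35
Waiting times: P1=0, P2=21, P3=11, P4=19, P5=20
Average waiting = (0+21+11+19+20) / 5 = 71/5 = 14.20

14.20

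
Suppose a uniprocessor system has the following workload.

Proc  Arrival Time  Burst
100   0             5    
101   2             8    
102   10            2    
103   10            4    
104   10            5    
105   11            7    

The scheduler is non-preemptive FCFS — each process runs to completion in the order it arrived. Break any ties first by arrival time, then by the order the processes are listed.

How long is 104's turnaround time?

Timeline: | 100 0-5 | 101 5-13 | 102 13-15 | 103 15-19 | 104 19-24 | 105 24-31 |
Completion: 100=5  101=13  102=15  103=19  104=24  105=31
Turnaround(104) = completion − arrival = 24 − 10 = 14

14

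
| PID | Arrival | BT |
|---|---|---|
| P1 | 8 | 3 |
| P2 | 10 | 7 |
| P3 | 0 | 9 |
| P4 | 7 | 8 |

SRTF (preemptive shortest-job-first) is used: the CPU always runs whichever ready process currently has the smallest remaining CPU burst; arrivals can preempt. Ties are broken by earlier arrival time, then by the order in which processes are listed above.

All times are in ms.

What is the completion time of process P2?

Timeline: | P3 0-9 | P1 9-12 | P2 12-19 | P4 19-27 |
Completion: P1=12  P2=19  P3=9  P4=27

19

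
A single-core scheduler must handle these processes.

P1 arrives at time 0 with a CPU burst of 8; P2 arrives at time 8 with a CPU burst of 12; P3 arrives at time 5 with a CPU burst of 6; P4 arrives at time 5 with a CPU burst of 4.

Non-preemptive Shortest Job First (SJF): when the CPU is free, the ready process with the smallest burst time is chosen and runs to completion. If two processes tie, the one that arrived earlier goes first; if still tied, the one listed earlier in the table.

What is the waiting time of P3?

7

Gantt: | P1 0-8 | P4 8-12 | P3 12-18 | P2 18-30 |
Completion: P1=8  P2=30  P3=18  P4=12
Waiting(P3) = turnaround − burst = 13 − 6 = 7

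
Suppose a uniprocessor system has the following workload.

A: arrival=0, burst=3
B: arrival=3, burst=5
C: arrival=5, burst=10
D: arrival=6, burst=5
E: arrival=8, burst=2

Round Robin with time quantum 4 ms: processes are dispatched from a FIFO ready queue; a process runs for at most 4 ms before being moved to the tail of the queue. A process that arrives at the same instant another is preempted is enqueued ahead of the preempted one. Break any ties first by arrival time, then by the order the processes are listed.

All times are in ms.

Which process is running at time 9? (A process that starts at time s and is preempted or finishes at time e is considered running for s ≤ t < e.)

Gantt: | A 0-3 | B 3-7 | C 7-11 | D 11-15 | B 15-16 | E 16-18 | C 18-22 | D 22-23 | C 23-25 |
Completion: A=3  B=16  C=25  D=23  E=18

C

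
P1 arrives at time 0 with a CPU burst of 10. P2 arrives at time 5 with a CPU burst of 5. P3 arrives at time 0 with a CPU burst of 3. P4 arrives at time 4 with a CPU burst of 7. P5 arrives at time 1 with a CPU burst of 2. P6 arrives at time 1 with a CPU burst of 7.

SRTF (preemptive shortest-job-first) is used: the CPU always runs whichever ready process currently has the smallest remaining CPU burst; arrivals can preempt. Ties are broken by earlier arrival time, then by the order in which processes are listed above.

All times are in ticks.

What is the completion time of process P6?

17

Gantt: | P3 0-3 | P5 3-5 | P2 5-10 | P6 10-17 | P4 17-24 | P1 24-34 |
Completion: P1=34  P2=10  P3=3  P4=24  P5=5  P6=17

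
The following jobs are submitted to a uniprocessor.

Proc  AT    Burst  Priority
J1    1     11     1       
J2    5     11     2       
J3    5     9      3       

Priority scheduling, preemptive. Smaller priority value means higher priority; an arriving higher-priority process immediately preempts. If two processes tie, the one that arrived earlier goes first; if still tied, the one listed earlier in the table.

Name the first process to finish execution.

J1

Schedule: | idle 0-1 | J1 1-12 | J2 12-23 | J3 23-32 |
Completion: J1=12  J2=23  J3=32
Finish order: J1 → J2 → J3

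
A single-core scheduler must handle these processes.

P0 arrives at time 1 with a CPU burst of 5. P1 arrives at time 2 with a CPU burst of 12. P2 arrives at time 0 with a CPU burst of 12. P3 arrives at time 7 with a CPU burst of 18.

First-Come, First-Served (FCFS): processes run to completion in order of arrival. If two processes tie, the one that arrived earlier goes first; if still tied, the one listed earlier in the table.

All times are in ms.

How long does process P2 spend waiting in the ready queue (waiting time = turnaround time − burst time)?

Schedule: | P2 0-12 | P0 12-17 | P1 17-29 | P3 29-47 |
Completion: P0=17  P1=29  P2=12  P3=47
Turnaround (C−A): P0=16  P1=27  P2=12  P3=40
Waiting(P2) = turnaround − burst = 12 − 12 = 0

0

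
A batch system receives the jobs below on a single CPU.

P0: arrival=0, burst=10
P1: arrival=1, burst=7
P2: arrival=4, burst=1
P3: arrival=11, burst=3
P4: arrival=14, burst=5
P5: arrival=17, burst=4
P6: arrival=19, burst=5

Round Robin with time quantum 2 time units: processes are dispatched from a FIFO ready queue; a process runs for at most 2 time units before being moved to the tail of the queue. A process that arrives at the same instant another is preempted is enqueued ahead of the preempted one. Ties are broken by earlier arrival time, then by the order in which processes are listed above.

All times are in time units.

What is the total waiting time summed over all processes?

70

Gantt: | P0 0-2 | P1 2-4 | P0 4-6 | P2 6-7 | P1 7-9 | P0 9-11 | P1 11-13 | P3 13-15 | P0 15-17 | P1 17-18 | P4 18-20 | P3 20-21 | P5 21-23 | P0 23-25 | P6 25-27 | P4 27-29 | P5 29-31 | P6 31-33 | P4 33-34 | P6 34-35 |
Completion: P0=25  P1=18  P2=7  P3=21  P4=34  P5=31  P6=35
Waiting = turnaround − burst: P0=15, P1=10, P2=2, P3=7, P4=15, P5=10, P6=11
Total waiting = 15 + 10 + 2 + 7 + 15 + 10 + 11 = 70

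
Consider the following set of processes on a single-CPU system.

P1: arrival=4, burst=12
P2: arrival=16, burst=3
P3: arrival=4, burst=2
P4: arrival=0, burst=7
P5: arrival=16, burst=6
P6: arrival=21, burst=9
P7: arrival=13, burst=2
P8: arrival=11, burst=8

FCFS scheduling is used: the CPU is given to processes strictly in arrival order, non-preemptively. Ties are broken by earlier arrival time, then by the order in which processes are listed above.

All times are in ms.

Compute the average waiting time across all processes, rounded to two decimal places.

12.00

Gantt: | P4 0-7 | P1 7-19 | P3 19-21 | P8 21-29 | P7 29-31 | P2 31-34 | P5 34-40 | P6 40-49 |
Completion: P1=19  P2=34  P3=21  P4=7  P5=40  P6=49  P7=31  P8=29
Waiting times: P1=3, P2=15, P3=15, P4=0, P5=18, P6=19, P7=16, P8=10
Average waiting = (3+15+15+0+18+19+16+10) / 8 = 96/8 = 12.00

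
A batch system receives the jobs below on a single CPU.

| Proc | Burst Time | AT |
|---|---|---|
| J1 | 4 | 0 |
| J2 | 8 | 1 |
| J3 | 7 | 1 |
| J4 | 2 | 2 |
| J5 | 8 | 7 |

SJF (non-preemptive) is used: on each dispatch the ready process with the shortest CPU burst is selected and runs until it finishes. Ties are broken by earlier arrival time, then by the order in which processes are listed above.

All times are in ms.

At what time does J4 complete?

6

Timeline: | J1 0-4 | J4 4-6 | J3 6-13 | J2 13-21 | J5 21-29 |
Completion: J1=4  J2=21  J3=13  J4=6  J5=29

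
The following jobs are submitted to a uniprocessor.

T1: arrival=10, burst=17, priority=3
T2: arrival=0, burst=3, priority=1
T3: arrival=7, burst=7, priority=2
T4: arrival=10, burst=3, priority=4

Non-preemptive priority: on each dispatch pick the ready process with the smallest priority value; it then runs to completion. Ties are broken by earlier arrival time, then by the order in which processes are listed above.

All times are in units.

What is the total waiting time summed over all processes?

25

Schedule: | T2 0-3 | idle 3-7 | T3 7-14 | T1 14-31 | T4 31-34 |
Completion: T1=31  T2=3  T3=14  T4=34
Turnaround (C−A): T1=21  T2=3  T3=7  T4=24
Waiting = turnaround − burst: T1=4, T2=0, T3=0, T4=21
Total waiting = 4 + 0 + 0 + 21 = 25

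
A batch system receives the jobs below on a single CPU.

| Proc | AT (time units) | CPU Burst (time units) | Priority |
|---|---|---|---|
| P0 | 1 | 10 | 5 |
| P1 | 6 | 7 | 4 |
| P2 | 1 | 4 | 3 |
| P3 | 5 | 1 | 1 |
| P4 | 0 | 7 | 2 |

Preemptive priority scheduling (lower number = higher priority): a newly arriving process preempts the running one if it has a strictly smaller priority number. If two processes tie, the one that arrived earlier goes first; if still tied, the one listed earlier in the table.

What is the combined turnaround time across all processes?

61

Gantt: | P4 0-5 | P3 5-6 | P4 6-8 | P2 8-12 | P1 12-19 | P0 19-29 |
Completion: P0=29  P1=19  P2=12  P3=6  P4=8
Turnaround (C−A): P0=28  P1=13  P2=11  P3=1  P4=8
Turnaround = completion − arrival: P0=28, P1=13, P2=11, P3=1, P4=8
Total turnaround = 28 + 13 + 11 + 1 + 8 = 61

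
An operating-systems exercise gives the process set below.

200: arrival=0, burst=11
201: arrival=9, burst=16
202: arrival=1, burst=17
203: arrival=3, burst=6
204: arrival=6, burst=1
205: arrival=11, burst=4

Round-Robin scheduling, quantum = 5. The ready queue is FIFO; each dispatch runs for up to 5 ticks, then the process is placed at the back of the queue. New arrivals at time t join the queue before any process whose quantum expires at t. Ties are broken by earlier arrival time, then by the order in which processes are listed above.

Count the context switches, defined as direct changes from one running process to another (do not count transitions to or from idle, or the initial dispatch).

14

Schedule: | 200 0-5 | 202 5-10 | 203 10-15 | 200 15-20 | 204 20-21 | 201 21-26 | 202 26-31 | 205 31-35 | 203 35-36 | 200 36-37 | 201 37-42 | 202 42-47 | 201 47-52 | 202 52-54 | 201 54-55 |
Completion: 200=37  201=55  202=54  203=36  204=21  205=35
Turnaround (C−A): 200=37  201=46  202=53  203=33  204=15  205=24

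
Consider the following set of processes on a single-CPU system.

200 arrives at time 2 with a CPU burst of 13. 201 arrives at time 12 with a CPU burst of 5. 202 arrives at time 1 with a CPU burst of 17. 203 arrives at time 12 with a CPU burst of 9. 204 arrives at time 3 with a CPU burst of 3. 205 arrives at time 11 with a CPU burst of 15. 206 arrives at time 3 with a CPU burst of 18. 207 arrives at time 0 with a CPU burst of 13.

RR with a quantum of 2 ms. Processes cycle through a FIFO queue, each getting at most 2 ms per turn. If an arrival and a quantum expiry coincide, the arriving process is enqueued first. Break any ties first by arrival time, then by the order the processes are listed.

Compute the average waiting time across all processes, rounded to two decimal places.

53.75

Schedule: | 207 0-2 | 202 2-4 | 200 4-6 | 207 6-8 | 204 8-10 | 206 10-12 | 202 12-14 | 200 14-16 | 207 16-18 | 204 18-19 | 205 19-21 | 201 21-23 | 203 23-25 | 206 25-27 | 202 27-29 | 200 29-31 | 207 31-33 | 205 33-35 | 201 35-37 | 203 37-39 | 206 39-41 | 202 41-43 | 200 43-45 | 207 45-47 | 205 47-49 | 201 49-50 | 203 50-52 | 206 52-54 | 202 54-56 | 200 56-58 | 207 58-60 | 205 60-62 | 203 62-64 | 206 64-66 | 202 66-68 | 200 68-70 | 207 70-71 | 205 71-73 | 203 73-74 | 206 74-76 | 202 76-78 | 200 78-79 | 205 79-81 | 206 81-83 | 202 83-85 | 205 85-87 | 206 87-89 | 202 89-90 | 205 90-91 | 206 91-93 |
Completion: 200=79  201=50  202=90  203=74  204=19  205=91  206=93  207=71
Turnaround (C−A): 200=77  201=38  202=89  203=62  204=16  205=80  206=90  207=71
Waiting times: 200=64, 201=33, 202=72, 203=53, 204=13, 205=65, 206=72, 207=58
Average waiting = (64+33+72+53+13+65+72+58) / 8 = 430/8 = 53.75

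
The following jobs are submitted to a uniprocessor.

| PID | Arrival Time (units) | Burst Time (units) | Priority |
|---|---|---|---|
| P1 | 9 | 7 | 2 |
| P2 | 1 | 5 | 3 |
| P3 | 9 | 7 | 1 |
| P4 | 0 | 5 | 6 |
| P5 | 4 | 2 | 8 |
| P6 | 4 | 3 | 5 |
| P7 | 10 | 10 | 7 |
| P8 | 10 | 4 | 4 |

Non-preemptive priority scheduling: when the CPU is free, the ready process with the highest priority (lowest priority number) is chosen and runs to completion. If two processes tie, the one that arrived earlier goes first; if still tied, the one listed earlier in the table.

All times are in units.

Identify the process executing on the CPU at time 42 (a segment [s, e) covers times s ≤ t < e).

Gantt: | P4 0-5 | P2 5-10 | P3 10-17 | P1 17-24 | P8 24-28 | P6 28-31 | P7 31-41 | P5 41-43 |
Completion: P1=24  P2=10  P3=17  P4=5  P5=43  P6=31  P7=41  P8=28
Turnaround (C−A): P1=15  P2=9  P3=8  P4=5  P5=39  P6=27  P7=31  P8=18

P5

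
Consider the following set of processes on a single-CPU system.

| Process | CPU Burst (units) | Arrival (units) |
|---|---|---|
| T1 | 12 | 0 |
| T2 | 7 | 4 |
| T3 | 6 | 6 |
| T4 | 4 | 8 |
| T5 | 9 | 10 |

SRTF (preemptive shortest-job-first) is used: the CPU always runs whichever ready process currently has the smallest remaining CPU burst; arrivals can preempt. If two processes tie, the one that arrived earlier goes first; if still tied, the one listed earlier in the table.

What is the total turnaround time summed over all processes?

86

Schedule: | T1 0-4 | T2 4-11 | T4 11-15 | T3 15-21 | T1 21-29 | T5 29-38 |
Completion: T1=29  T2=11  T3=21  T4=15  T5=38
Turnaround = completion − arrival: T1=29, T2=7, T3=15, T4=7, T5=28
Total turnaround = 29 + 7 + 15 + 7 + 28 = 86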